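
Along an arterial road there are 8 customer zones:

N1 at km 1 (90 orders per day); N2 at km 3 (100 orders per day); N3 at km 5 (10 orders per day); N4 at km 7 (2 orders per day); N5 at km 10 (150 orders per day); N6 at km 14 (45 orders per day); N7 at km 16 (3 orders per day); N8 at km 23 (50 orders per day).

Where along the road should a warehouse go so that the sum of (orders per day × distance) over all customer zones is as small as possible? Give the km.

For a sum of weighted absolute distances on a line, the optimum is the weighted median (not the mean). Total weight W = 450; half-weight = 225.
Sort by position and accumulate weight:
  km 1 (N1, w=90) → cum 90
  km 3 (N2, w=100) → cum 190
  km 5 (N3, w=10) → cum 200
  km 7 (N4, w=2) → cum 202
  km 10 (N5, w=150) → cum 352  ≥ 225 → median here
  km 14 (N6, w=45) → cum 397
  km 16 (N7, w=3) → cum 400
  km 23 (N8, w=50) → cum 450
Optimal location: km 10.

x = 10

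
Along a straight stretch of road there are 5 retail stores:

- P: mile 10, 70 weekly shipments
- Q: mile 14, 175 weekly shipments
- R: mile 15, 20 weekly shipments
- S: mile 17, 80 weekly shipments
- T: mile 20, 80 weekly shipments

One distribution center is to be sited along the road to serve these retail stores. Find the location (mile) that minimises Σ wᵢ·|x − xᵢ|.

x = 14

For a sum of weighted absolute distances on a line, the optimum is the weighted median (not the mean). Total weight W = 425; half-weight = 212.5.
Sort by position and accumulate weight:
  mile 10 (P, w=70) → cum 70
  mile 14 (Q, w=175) → cum 245  ≥ 212.5 → median here
  mile 15 (R, w=20) → cum 265
  mile 17 (S, w=80) → cum 345
  mile 20 (T, w=80) → cum 425
Optimal location: mile 14.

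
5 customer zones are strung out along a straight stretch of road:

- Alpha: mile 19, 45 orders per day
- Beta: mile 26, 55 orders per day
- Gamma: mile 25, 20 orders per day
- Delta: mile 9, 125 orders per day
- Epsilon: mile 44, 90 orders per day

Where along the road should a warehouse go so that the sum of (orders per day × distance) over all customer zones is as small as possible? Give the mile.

x = 19

For a sum of weighted absolute distances on a line, the optimum is the weighted median (not the mean). Total weight W = 335; half-weight = 167.5.
Sort by position and accumulate weight:
  mile 9 (Delta, w=125) → cum 125
  mile 19 (Alpha, w=45) → cum 170  ≥ 167.5 → median here
  mile 25 (Gamma, w=20) → cum 190
  mile 26 (Beta, w=55) → cum 245
  mile 44 (Epsilon, w=90) → cum 335
Optimal location: mile 19.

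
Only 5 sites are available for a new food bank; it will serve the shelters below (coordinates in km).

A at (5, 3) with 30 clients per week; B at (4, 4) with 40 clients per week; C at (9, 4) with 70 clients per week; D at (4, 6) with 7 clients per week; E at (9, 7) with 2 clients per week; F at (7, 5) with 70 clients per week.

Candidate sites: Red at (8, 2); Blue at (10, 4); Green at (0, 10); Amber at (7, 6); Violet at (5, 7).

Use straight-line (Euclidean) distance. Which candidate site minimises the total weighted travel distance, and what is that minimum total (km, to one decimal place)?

Total weighted distance at each candidate:
  Red (8, 2): total = 701.4
  Blue (10, 4): total = 734.9
  Green (0, 10): total = 1964.4
  Amber (7, 6): total = 545.9
  Violet (5, 7): total = 812.4
Minimum is at Amber with total 545.9 km.

Amber, total 545.9 km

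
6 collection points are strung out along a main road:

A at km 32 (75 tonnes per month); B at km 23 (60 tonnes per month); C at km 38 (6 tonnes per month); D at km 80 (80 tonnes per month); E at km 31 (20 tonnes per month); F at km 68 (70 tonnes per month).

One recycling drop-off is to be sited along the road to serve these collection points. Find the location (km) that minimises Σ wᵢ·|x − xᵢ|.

For a sum of weighted absolute distances on a line, the optimum is the weighted median (not the mean). Total weight W = 311; half-weight = 155.5.
Sort by position and accumulate weight:
  km 23 (B, w=60) → cum 60
  km 31 (E, w=20) → cum 80
  km 32 (A, w=75) → cum 155
  km 38 (C, w=6) → cum 161  ≥ 155.5 → median here
  km 68 (F, w=70) → cum 231
  km 80 (D, w=80) → cum 311
Optimal location: km 38.

x = 38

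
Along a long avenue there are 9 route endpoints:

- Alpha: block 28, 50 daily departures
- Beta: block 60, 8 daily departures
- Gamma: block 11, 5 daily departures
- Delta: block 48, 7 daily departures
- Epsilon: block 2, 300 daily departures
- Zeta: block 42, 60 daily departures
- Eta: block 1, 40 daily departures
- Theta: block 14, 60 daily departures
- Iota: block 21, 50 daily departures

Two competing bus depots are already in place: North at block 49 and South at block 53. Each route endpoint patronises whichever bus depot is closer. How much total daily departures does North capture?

The indifferent point is the midpoint (49+53)/2 = 51; route endpoints left of it (closer to North at 49) go to North, those right go to South.
  Eta at 1 (w=40) → North
  Epsilon at 2 (w=300) → North
  Gamma at 11 (w=5) → North
  Theta at 14 (w=60) → North
  Iota at 21 (w=50) → North
  Alpha at 28 (w=50) → North
  Zeta at 42 (w=60) → North
  Delta at 48 (w=7) → North
  Beta at 60 (w=8) → South
North captures 572; South captures 8.

572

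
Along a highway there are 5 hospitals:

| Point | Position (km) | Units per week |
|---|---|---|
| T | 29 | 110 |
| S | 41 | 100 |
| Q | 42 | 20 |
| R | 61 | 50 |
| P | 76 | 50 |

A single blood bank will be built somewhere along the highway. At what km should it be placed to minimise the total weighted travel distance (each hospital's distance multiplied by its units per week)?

For a sum of weighted absolute distances on a line, the optimum is the weighted median (not the mean). Total weight W = 330; half-weight = 165.
Sort by position and accumulate weight:
  km 29 (T, w=110) → cum 110
  km 41 (S, w=100) → cum 210  ≥ 165 → median here
  km 42 (Q, w=20) → cum 230
  km 61 (R, w=50) → cum 280
  km 76 (P, w=50) → cum 330
Optimal location: km 41.

x = 41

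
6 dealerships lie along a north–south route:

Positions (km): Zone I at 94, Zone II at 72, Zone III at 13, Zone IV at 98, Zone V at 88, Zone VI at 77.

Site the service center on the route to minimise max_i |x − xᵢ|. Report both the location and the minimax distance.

location 55.5, max distance 42.5

The 1-center on a line is the midpoint of the two extreme points: leftmost at 13, rightmost at 98.
Optimal location = (13 + 98)/2 = 55.5; maximum distance = (98 − 13)/2 = 42.5.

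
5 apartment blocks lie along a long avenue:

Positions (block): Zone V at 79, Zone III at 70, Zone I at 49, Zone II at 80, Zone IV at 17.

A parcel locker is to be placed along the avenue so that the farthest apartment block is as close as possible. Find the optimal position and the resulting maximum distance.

The 1-center on a line is the midpoint of the two extreme points: leftmost at 17, rightmost at 80.
Optimal location = (17 + 80)/2 = 48.5; maximum distance = (80 − 17)/2 = 31.5.

location 48.5, max distance 31.5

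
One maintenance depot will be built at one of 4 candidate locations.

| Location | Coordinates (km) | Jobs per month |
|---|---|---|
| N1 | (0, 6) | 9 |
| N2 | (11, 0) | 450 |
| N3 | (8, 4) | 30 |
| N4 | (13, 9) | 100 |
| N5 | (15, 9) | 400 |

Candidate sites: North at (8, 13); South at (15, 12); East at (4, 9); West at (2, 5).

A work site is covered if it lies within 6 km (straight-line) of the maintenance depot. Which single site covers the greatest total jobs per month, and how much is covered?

Coverage radius r = 6 km; a point is covered iff (Δx)²+(Δy)² ≤ 6² = 36.
  North (8, 13): covers {none} → 0
  South (15, 12): covers {N4, N5} → 500
  East (4, 9): covers {N1} → 9
  West (2, 5): covers {N1} → 9
Maximum coverage at South: 500 jobs per month.

South, covering 500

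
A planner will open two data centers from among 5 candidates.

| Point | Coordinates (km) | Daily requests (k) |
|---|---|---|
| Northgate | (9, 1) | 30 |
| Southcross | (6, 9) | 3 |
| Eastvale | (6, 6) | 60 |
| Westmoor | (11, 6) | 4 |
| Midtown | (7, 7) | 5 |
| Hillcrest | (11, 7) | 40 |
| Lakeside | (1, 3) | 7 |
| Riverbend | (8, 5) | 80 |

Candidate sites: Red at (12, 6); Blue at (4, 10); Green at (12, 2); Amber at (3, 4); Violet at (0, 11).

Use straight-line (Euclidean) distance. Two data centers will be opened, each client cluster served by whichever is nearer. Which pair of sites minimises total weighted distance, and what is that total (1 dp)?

Evaluate every pair (each demand assigned to the nearer of the two):
  {Red, Amber}: total = 839.8
  {Red, Blue}: total = 914.9
  {Red, Green}: total = 968.2
  {Green, Amber}: total = 989.8
  {Red, Violet}: total = 1026.3
  {Blue, Green}: total = 1064.9
  {Blue, Amber}: total = 1206.0
  {Amber, Violet}: total = 1258.4
  {Green, Violet}: total = 1258.8
  {Blue, Violet}: total = 1507.6
Best pair: {Red, Amber} with total 839.8.

{Red, Amber}, total 839.8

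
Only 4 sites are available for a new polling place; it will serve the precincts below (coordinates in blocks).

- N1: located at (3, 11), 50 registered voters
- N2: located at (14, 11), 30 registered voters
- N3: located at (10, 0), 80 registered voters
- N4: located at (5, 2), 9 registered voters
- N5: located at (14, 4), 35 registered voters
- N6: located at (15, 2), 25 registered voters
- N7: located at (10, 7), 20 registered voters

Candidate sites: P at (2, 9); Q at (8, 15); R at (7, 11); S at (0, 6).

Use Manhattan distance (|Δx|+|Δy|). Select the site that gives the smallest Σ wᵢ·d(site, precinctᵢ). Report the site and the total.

R, total 2684 blocks

Total weighted distance at each candidate:
  P (2, 9): total = 3315
  Q (8, 15): total = 3549
  R (7, 11): total = 2684
  S (0, 6): total = 3586
Minimum is at R with total 2684 blocks.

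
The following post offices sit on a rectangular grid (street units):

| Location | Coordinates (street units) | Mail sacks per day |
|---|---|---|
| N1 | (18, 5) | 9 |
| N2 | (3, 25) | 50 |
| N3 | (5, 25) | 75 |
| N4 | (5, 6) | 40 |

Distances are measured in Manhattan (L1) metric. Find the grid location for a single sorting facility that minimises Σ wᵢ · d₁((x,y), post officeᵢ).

(5, 25)

Manhattan distance separates: Σwᵢ(|x−xᵢ|+|y−yᵢ|) = Σwᵢ|x−xᵢ| + Σwᵢ|y−yᵢ|, so x and y are optimised independently as 1-D weighted medians.
Total weight W = 174; half = 87.
x-coordinate, sorted with cumulative weight:
  x=3 (N2, w=50) cum 50
  x=5 (N3, w=75) cum 125  ← median
  x=5 (N4, w=40) cum 165
  x=18 (N1, w=9) cum 174
⇒ x* = 5
y-coordinate, sorted with cumulative weight:
  y=5 (N1, w=9) cum 9
  y=6 (N4, w=40) cum 49
  y=25 (N2, w=50) cum 99  ← median
  y=25 (N3, w=75) cum 174
⇒ y* = 25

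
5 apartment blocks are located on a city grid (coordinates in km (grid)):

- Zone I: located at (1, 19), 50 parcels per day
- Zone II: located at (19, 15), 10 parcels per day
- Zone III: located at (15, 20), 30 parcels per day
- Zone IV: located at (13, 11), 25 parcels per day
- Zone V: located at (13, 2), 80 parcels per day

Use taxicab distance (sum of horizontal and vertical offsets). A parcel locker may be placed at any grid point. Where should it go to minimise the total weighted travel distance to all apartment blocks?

(13, 11)

Manhattan distance separates: Σwᵢ(|x−xᵢ|+|y−yᵢ|) = Σwᵢ|x−xᵢ| + Σwᵢ|y−yᵢ|, so x and y are optimised independently as 1-D weighted medians.
Total weight W = 195; half = 97.5.
x-coordinate, sorted with cumulative weight:
  x=1 (Zone I, w=50) cum 50
  x=13 (Zone IV, w=25) cum 75
  x=13 (Zone V, w=80) cum 155  ← median
  x=15 (Zone III, w=30) cum 185
  x=19 (Zone II, w=10) cum 195
⇒ x* = 13
y-coordinate, sorted with cumulative weight:
  y=2 (Zone V, w=80) cum 80
  y=11 (Zone IV, w=25) cum 105  ← median
  y=15 (Zone II, w=10) cum 115
  y=19 (Zone I, w=50) cum 165
  y=20 (Zone III, w=30) cum 195
⇒ y* = 11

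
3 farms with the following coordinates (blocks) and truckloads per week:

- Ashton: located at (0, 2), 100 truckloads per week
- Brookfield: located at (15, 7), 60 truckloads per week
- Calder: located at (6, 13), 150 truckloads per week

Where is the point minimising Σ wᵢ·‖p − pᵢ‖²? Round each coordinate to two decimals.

The minimiser of Σwᵢ‖p−pᵢ‖² is the weighted centroid p* = (Σwᵢpᵢ)/(Σwᵢ).
Σwᵢ = 310.
Σwᵢxᵢ = 100·0 + 60·15 + 150·6 = 1800.
Σwᵢyᵢ = 100·2 + 60·7 + 150·13 = 2570.
x* = 1800/310 = 5.81, y* = 2570/310 = 8.29.

(5.81, 8.29)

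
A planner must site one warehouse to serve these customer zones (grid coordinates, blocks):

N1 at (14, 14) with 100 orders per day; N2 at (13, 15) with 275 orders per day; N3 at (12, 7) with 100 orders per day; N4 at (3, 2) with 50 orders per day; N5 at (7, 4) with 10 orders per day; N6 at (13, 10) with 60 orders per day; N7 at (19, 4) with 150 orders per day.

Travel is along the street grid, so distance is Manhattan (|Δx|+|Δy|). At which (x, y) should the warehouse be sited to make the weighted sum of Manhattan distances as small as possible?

Manhattan distance separates: Σwᵢ(|x−xᵢ|+|y−yᵢ|) = Σwᵢ|x−xᵢ| + Σwᵢ|y−yᵢ|, so x and y are optimised independently as 1-D weighted medians.
Total weight W = 745; half = 372.5.
x-coordinate, sorted with cumulative weight:
  x=3 (N4, w=50) cum 50
  x=7 (N5, w=10) cum 60
  x=12 (N3, w=100) cum 160
  x=13 (N2, w=275) cum 435  ← median
  x=13 (N6, w=60) cum 495
  x=14 (N1, w=100) cum 595
  x=19 (N7, w=150) cum 745
⇒ x* = 13
y-coordinate, sorted with cumulative weight:
  y=2 (N4, w=50) cum 50
  y=4 (N5, w=10) cum 60
  y=4 (N7, w=150) cum 210
  y=7 (N3, w=100) cum 310
  y=10 (N6, w=60) cum 370
  y=14 (N1, w=100) cum 470  ← median
  y=15 (N2, w=275) cum 745
⇒ y* = 14

(13, 14)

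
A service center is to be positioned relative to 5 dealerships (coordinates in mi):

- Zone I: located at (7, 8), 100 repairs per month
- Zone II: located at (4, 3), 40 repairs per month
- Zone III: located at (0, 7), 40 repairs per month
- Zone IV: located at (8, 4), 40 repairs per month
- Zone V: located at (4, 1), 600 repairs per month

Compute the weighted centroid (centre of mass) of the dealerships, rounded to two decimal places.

The minimiser of Σwᵢ‖p−pᵢ‖² is the weighted centroid p* = (Σwᵢpᵢ)/(Σwᵢ).
Σwᵢ = 820.
Σwᵢxᵢ = 100·7 + 40·4 + 40·0 + 40·8 + 600·4 = 3580.
Σwᵢyᵢ = 100·8 + 40·3 + 40·7 + 40·4 + 600·1 = 1960.
x* = 3580/820 = 4.37, y* = 1960/820 = 2.39.

(4.37, 2.39)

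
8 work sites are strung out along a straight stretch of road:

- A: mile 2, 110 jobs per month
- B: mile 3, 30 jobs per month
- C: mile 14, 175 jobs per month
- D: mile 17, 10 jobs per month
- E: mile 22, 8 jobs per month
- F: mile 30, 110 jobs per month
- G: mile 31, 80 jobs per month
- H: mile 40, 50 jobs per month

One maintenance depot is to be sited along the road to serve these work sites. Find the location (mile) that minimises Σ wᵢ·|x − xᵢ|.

For a sum of weighted absolute distances on a line, the optimum is the weighted median (not the mean). Total weight W = 573; half-weight = 286.5.
Sort by position and accumulate weight:
  mile 2 (A, w=110) → cum 110
  mile 3 (B, w=30) → cum 140
  mile 14 (C, w=175) → cum 315  ≥ 286.5 → median here
  mile 17 (D, w=10) → cum 325
  mile 22 (E, w=8) → cum 333
  mile 30 (F, w=110) → cum 443
  mile 31 (G, w=80) → cum 523
  mile 40 (H, w=50) → cum 573
Optimal location: mile 14.

x = 14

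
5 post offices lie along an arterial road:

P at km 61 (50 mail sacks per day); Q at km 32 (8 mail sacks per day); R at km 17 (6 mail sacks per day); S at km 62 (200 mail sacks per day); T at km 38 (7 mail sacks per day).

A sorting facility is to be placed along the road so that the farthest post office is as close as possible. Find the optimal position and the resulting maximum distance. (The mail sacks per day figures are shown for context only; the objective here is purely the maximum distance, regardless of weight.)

location 39.5, max distance 22.5

The 1-center on a line is the midpoint of the two extreme points: leftmost at 17, rightmost at 62.
Optimal location = (17 + 62)/2 = 39.5; maximum distance = (62 − 17)/2 = 22.5.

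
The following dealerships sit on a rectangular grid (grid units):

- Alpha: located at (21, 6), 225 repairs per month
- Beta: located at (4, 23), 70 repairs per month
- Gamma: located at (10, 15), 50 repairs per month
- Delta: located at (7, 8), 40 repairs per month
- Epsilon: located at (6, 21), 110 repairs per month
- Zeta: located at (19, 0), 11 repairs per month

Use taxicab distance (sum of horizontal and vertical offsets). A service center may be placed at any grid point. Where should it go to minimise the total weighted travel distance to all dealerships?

Manhattan distance separates: Σwᵢ(|x−xᵢ|+|y−yᵢ|) = Σwᵢ|x−xᵢ| + Σwᵢ|y−yᵢ|, so x and y are optimised independently as 1-D weighted medians.
Total weight W = 506; half = 253.
x-coordinate, sorted with cumulative weight:
  x=4 (Beta, w=70) cum 70
  x=6 (Epsilon, w=110) cum 180
  x=7 (Delta, w=40) cum 220
  x=10 (Gamma, w=50) cum 270  ← median
  x=19 (Zeta, w=11) cum 281
  x=21 (Alpha, w=225) cum 506
⇒ x* = 10
y-coordinate, sorted with cumulative weight:
  y=0 (Zeta, w=11) cum 11
  y=6 (Alpha, w=225) cum 236
  y=8 (Delta, w=40) cum 276  ← median
  y=15 (Gamma, w=50) cum 326
  y=21 (Epsilon, w=110) cum 436
  y=23 (Beta, w=70) cum 506
⇒ y* = 8

(10, 8)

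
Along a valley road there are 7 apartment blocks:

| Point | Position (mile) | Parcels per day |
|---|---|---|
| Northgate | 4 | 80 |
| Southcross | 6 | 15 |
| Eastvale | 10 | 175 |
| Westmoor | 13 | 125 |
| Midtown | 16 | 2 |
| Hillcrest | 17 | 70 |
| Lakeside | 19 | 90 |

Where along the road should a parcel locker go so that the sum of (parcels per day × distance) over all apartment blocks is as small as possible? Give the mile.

For a sum of weighted absolute distances on a line, the optimum is the weighted median (not the mean). Total weight W = 557; half-weight = 278.5.
Sort by position and accumulate weight:
  mile 4 (Northgate, w=80) → cum 80
  mile 6 (Southcross, w=15) → cum 95
  mile 10 (Eastvale, w=175) → cum 270
  mile 13 (Westmoor, w=125) → cum 395  ≥ 278.5 → median here
  mile 16 (Midtown, w=2) → cum 397
  mile 17 (Hillcrest, w=70) → cum 467
  mile 19 (Lakeside, w=90) → cum 557
Optimal location: mile 13.

x = 13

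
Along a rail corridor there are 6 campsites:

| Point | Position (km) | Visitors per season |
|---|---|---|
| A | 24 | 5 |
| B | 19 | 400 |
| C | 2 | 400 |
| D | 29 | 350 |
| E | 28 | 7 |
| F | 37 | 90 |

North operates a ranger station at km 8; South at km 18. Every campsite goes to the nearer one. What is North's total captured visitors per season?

The indifferent point is the midpoint (8+18)/2 = 13; campsites left of it (closer to North at 8) go to North, those right go to South.
  C at 2 (w=400) → North
  B at 19 (w=400) → South
  A at 24 (w=5) → South
  E at 28 (w=7) → South
  D at 29 (w=350) → South
  F at 37 (w=90) → South
North captures 400; South captures 852.

400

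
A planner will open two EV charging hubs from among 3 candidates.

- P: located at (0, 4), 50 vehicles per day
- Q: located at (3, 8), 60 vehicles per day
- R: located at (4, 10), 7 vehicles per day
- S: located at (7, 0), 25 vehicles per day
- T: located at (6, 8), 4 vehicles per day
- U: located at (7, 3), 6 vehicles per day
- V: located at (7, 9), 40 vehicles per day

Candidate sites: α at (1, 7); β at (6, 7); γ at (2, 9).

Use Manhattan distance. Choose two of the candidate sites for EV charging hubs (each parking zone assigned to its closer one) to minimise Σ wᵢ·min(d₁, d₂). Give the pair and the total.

Evaluate every pair (each demand assigned to the nearer of the two):
  {α, β}: total = 769
  {β, γ}: total = 845
  {α, γ}: total = 946
Best pair: {α, β} with total 769.

{α, β}, total 769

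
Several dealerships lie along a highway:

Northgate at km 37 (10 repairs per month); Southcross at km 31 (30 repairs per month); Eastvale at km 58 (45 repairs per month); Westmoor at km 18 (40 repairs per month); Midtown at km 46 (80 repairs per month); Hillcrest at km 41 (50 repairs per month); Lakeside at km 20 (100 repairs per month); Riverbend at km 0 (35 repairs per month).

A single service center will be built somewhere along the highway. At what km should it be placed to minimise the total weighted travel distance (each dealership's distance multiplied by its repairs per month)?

x = 31

For a sum of weighted absolute distances on a line, the optimum is the weighted median (not the mean). Total weight W = 390; half-weight = 195.
Sort by position and accumulate weight:
  km 0 (Riverbend, w=35) → cum 35
  km 18 (Westmoor, w=40) → cum 75
  km 20 (Lakeside, w=100) → cum 175
  km 31 (Southcross, w=30) → cum 205  ≥ 195 → median here
  km 37 (Northgate, w=10) → cum 215
  km 41 (Hillcrest, w=50) → cum 265
  km 46 (Midtown, w=80) → cum 345
  km 58 (Eastvale, w=45) → cum 390
Optimal location: km 31.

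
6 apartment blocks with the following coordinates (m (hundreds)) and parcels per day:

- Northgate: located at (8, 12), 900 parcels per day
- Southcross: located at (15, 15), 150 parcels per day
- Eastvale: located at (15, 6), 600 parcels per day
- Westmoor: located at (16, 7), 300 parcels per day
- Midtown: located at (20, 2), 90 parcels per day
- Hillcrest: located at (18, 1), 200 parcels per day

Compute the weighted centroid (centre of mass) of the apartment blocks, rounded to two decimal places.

The minimiser of Σwᵢ‖p−pᵢ‖² is the weighted centroid p* = (Σwᵢpᵢ)/(Σwᵢ).
Σwᵢ = 2240.
Σwᵢxᵢ = 900·8 + 150·15 + 600·15 + 300·16 + 90·20 + 200·18 = 28650.
Σwᵢyᵢ = 900·12 + 150·15 + 600·6 + 300·7 + 90·2 + 200·1 = 19130.
x* = 28650/2240 = 12.79, y* = 19130/2240 = 8.54.

(12.79, 8.54)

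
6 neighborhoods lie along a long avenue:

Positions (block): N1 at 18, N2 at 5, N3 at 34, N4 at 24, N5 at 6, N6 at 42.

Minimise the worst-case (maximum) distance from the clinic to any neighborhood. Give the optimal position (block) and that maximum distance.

location 23.5, max distance 18.5

The 1-center on a line is the midpoint of the two extreme points: leftmost at 5, rightmost at 42.
Optimal location = (5 + 42)/2 = 23.5; maximum distance = (42 − 5)/2 = 18.5.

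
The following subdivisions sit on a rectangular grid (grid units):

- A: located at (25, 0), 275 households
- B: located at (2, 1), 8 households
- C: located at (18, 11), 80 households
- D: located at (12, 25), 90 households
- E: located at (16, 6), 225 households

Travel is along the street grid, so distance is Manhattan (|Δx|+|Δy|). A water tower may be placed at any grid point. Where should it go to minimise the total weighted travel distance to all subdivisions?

(18, 6)

Manhattan distance separates: Σwᵢ(|x−xᵢ|+|y−yᵢ|) = Σwᵢ|x−xᵢ| + Σwᵢ|y−yᵢ|, so x and y are optimised independently as 1-D weighted medians.
Total weight W = 678; half = 339.
x-coordinate, sorted with cumulative weight:
  x=2 (B, w=8) cum 8
  x=12 (D, w=90) cum 98
  x=16 (E, w=225) cum 323
  x=18 (C, w=80) cum 403  ← median
  x=25 (A, w=275) cum 678
⇒ x* = 18
y-coordinate, sorted with cumulative weight:
  y=0 (A, w=275) cum 275
  y=1 (B, w=8) cum 283
  y=6 (E, w=225) cum 508  ← median
  y=11 (C, w=80) cum 588
  y=25 (D, w=90) cum 678
⇒ y* = 6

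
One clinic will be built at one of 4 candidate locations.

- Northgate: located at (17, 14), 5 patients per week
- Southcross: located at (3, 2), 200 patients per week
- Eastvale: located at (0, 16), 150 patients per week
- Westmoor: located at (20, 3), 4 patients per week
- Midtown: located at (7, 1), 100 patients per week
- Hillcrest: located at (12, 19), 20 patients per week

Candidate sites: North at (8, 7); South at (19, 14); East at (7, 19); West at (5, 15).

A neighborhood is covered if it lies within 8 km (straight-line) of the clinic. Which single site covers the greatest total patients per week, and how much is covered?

North, covering 300

Coverage radius r = 8 km; a point is covered iff (Δx)²+(Δy)² ≤ 8² = 64.
  North (8, 7): covers {Southcross, Midtown} → 300
  South (19, 14): covers {Northgate} → 5
  East (7, 19): covers {Eastvale, Hillcrest} → 170
  West (5, 15): covers {Eastvale} → 150
Maximum coverage at North: 300 patients per week.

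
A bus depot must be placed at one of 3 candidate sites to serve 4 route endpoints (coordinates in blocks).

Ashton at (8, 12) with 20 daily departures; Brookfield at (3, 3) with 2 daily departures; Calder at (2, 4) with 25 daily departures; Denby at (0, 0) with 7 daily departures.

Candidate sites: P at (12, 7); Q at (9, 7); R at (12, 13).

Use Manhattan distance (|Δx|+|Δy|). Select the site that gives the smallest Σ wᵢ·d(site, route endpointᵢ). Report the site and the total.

Q, total 502 blocks

Total weighted distance at each candidate:
  P (12, 7): total = 664
  Q (9, 7): total = 502
  R (12, 13): total = 788
Minimum is at Q with total 502 blocks.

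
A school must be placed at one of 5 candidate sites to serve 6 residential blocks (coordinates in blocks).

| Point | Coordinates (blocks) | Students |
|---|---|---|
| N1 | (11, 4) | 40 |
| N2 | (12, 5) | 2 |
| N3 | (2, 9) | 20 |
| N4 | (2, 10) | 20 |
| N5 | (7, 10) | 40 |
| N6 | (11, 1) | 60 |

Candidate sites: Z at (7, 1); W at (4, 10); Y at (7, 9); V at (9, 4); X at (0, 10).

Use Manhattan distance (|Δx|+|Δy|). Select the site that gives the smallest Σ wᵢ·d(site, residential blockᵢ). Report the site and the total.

V, total 1208 blocks

Total weighted distance at each candidate:
  Z (7, 1): total = 1438
  W (4, 10): total = 1726
  Y (7, 9): total = 1358
  V (9, 4): total = 1208
  X (0, 10): total = 2294
Minimum is at V with total 1208 blocks.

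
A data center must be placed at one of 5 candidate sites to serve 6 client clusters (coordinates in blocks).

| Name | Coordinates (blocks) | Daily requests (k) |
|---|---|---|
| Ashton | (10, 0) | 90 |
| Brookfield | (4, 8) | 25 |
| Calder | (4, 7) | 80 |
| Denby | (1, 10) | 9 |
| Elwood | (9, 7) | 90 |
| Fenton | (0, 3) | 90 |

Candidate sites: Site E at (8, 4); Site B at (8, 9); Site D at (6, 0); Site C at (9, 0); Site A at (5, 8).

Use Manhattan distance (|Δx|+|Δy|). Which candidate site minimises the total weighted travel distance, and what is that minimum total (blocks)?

Site E, total 2587 blocks

Total weighted distance at each candidate:
  Site E (8, 4): total = 2587
  Site B (8, 9): total = 3197
  Site D (6, 0): total = 3175
  Site C (9, 0): total = 3247
  Site A (5, 8): total = 2759
Minimum is at Site E with total 2587 blocks.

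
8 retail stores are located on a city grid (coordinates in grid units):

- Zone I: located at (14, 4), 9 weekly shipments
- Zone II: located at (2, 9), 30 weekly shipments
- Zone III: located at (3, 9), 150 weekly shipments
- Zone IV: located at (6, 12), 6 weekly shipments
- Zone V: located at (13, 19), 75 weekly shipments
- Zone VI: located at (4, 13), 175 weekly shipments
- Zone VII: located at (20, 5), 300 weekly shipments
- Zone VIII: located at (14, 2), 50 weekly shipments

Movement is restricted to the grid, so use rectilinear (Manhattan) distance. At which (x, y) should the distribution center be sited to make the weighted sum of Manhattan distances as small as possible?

(13, 9)

Manhattan distance separates: Σwᵢ(|x−xᵢ|+|y−yᵢ|) = Σwᵢ|x−xᵢ| + Σwᵢ|y−yᵢ|, so x and y are optimised independently as 1-D weighted medians.
Total weight W = 795; half = 397.5.
x-coordinate, sorted with cumulative weight:
  x=2 (Zone II, w=30) cum 30
  x=3 (Zone III, w=150) cum 180
  x=4 (Zone VI, w=175) cum 355
  x=6 (Zone IV, w=6) cum 361
  x=13 (Zone V, w=75) cum 436  ← median
  x=14 (Zone I, w=9) cum 445
  x=14 (Zone VIII, w=50) cum 495
  x=20 (Zone VII, w=300) cum 795
⇒ x* = 13
y-coordinate, sorted with cumulative weight:
  y=2 (Zone VIII, w=50) cum 50
  y=4 (Zone I, w=9) cum 59
  y=5 (Zone VII, w=300) cum 359
  y=9 (Zone II, w=30) cum 389
  y=9 (Zone III, w=150) cum 539  ← median
  y=12 (Zone IV, w=6) cum 545
  y=13 (Zone VI, w=175) cum 720
  y=19 (Zone V, w=75) cum 795
⇒ y* = 9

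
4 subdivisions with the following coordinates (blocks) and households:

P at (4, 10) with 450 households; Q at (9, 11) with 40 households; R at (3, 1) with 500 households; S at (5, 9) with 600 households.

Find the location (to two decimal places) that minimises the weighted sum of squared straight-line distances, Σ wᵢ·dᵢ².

The minimiser of Σwᵢ‖p−pᵢ‖² is the weighted centroid p* = (Σwᵢpᵢ)/(Σwᵢ).
Σwᵢ = 1590.
Σwᵢxᵢ = 450·4 + 40·9 + 500·3 + 600·5 = 6660.
Σwᵢyᵢ = 450·10 + 40·11 + 500·1 + 600·9 = 10840.
x* = 6660/1590 = 4.19, y* = 10840/1590 = 6.82.

(4.19, 6.82)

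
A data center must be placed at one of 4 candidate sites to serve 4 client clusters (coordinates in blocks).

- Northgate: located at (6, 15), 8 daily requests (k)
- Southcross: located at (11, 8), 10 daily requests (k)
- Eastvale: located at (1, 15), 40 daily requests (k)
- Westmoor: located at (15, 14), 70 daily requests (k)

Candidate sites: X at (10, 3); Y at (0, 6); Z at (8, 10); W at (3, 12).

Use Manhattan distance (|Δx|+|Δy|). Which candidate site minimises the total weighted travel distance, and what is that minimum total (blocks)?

W, total 1348 blocks

Total weighted distance at each candidate:
  X (10, 3): total = 2148
  Y (0, 6): total = 2260
  Z (8, 10): total = 1356
  W (3, 12): total = 1348
Minimum is at W with total 1348 blocks.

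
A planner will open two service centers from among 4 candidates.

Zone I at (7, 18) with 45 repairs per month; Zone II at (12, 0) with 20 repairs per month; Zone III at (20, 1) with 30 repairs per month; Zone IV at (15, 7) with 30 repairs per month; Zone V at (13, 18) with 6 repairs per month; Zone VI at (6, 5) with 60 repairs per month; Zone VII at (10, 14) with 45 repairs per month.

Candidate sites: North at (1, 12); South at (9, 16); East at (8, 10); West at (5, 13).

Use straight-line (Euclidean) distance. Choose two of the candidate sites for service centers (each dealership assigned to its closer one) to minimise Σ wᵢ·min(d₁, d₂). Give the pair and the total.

{South, East}, total 1471.7

Evaluate every pair (each demand assigned to the nearer of the two):
  {South, East}: total = 1471.7
  {East, West}: total = 1717.2
  {North, East}: total = 1837.6
  {South, West}: total = 1916.3
  {North, South}: total = 1979.0
  {North, West}: total = 2233.6
Best pair: {South, East} with total 1471.7.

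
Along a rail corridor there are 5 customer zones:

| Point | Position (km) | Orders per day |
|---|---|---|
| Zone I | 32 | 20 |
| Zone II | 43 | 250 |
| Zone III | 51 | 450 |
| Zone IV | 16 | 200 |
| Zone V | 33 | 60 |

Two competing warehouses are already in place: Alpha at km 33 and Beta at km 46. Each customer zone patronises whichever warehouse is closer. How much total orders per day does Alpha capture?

280

The indifferent point is the midpoint (33+46)/2 = 39.5; customer zones left of it (closer to Alpha at 33) go to Alpha, those right go to Beta.
  Zone IV at 16 (w=200) → Alpha
  Zone I at 32 (w=20) → Alpha
  Zone V at 33 (w=60) → Alpha
  Zone II at 43 (w=250) → Beta
  Zone III at 51 (w=450) → Beta
Alpha captures 280; Beta captures 700.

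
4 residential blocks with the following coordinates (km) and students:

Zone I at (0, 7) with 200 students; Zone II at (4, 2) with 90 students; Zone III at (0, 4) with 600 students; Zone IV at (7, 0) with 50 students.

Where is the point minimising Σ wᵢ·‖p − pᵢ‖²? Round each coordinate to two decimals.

The minimiser of Σwᵢ‖p−pᵢ‖² is the weighted centroid p* = (Σwᵢpᵢ)/(Σwᵢ).
Σwᵢ = 940.
Σwᵢxᵢ = 200·0 + 90·4 + 600·0 + 50·7 = 710.
Σwᵢyᵢ = 200·7 + 90·2 + 600·4 + 50·0 = 3980.
x* = 710/940 = 0.76, y* = 3980/940 = 4.23.

(0.76, 4.23)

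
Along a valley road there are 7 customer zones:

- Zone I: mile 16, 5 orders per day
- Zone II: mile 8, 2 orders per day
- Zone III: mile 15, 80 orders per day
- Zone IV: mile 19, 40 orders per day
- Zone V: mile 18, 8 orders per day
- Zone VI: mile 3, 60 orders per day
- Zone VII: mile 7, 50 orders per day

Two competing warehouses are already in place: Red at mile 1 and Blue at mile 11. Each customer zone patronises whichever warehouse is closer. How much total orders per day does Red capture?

The indifferent point is the midpoint (1+11)/2 = 6; customer zones left of it (closer to Red at 1) go to Red, those right go to Blue.
  Zone VI at 3 (w=60) → Red
  Zone VII at 7 (w=50) → Blue
  Zone II at 8 (w=2) → Blue
  Zone III at 15 (w=80) → Blue
  Zone I at 16 (w=5) → Blue
  Zone V at 18 (w=8) → Blue
  Zone IV at 19 (w=40) → Blue
Red captures 60; Blue captures 185.

60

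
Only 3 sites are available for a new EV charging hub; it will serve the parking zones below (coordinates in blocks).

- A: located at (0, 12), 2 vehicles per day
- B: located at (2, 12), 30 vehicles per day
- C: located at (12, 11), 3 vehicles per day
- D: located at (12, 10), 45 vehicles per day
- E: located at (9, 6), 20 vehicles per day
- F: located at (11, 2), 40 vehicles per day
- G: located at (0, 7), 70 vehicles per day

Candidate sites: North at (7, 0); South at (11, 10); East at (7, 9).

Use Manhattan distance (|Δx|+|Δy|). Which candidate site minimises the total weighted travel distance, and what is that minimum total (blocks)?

East, total 1721 blocks

Total weighted distance at each candidate:
  North (7, 0): total = 2651
  South (11, 10): total = 1827
  East (7, 9): total = 1721
Minimum is at East with total 1721 blocks.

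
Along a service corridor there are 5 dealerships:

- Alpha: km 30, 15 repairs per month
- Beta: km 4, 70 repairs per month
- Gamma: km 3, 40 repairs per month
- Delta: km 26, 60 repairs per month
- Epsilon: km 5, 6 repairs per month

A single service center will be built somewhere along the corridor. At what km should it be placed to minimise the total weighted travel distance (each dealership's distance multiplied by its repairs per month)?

x = 4

For a sum of weighted absolute distances on a line, the optimum is the weighted median (not the mean). Total weight W = 191; half-weight = 95.5.
Sort by position and accumulate weight:
  km 3 (Gamma, w=40) → cum 40
  km 4 (Beta, w=70) → cum 110  ≥ 95.5 → median here
  km 5 (Epsilon, w=6) → cum 116
  km 26 (Delta, w=60) → cum 176
  km 30 (Alpha, w=15) → cum 191
Optimal location: km 4.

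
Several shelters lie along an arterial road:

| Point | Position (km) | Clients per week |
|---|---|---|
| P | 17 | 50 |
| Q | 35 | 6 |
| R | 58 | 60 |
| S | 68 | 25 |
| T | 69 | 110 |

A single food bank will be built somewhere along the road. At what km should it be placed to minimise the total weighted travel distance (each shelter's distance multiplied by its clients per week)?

For a sum of weighted absolute distances on a line, the optimum is the weighted median (not the mean). Total weight W = 251; half-weight = 125.5.
Sort by position and accumulate weight:
  km 17 (P, w=50) → cum 50
  km 35 (Q, w=6) → cum 56
  km 58 (R, w=60) → cum 116
  km 68 (S, w=25) → cum 141  ≥ 125.5 → median here
  km 69 (T, w=110) → cum 251
Optimal location: km 68.

x = 68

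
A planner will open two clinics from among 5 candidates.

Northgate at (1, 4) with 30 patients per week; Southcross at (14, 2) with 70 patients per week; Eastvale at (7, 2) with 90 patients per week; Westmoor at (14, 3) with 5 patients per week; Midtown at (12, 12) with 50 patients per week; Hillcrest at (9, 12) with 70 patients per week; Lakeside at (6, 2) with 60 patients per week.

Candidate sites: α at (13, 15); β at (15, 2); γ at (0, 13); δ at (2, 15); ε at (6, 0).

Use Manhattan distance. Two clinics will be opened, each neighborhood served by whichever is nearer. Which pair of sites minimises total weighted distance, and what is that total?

{α, ε}, total 2105

Evaluate every pair (each demand assigned to the nearer of the two):
  {α, ε}: total = 2105
  {β, ε}: total = 2440
  {α, β}: total = 2510
  {γ, ε}: total = 2765
  {δ, ε}: total = 2765
  {β, γ}: total = 2990
  {β, δ}: total = 3050
  {α, γ}: total = 4675
  {α, δ}: total = 4735
  {γ, δ}: total = 6160
Best pair: {α, ε} with total 2105.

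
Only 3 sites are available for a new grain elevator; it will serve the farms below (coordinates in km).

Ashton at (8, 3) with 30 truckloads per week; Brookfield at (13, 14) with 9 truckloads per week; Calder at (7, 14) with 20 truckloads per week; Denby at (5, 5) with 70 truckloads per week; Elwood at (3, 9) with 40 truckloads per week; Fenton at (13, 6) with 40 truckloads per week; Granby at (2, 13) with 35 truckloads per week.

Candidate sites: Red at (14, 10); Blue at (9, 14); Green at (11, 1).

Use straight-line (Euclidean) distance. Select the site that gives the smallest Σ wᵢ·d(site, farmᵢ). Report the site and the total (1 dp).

Total weighted distance at each candidate:
  Red (14, 10): total = 2235.3
  Blue (9, 14): total = 2014.4
  Green (11, 1): total = 2196.3
Minimum is at Blue with total 2014.4 km.

Blue, total 2014.4 km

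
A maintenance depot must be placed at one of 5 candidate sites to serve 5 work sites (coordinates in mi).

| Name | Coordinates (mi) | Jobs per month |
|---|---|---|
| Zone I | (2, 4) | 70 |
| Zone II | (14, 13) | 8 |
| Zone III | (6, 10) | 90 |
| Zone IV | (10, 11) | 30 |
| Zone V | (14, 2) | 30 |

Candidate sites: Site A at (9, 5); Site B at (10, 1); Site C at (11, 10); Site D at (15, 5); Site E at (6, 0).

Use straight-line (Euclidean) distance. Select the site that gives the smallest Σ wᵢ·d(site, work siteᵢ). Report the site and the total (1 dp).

Site A, total 1452.6 mi

Total weighted distance at each candidate:
  Site A (9, 5): total = 1452.6
  Site B (10, 1): total = 2009.4
  Site C (11, 10): total = 1539.9
  Site D (15, 5): total = 2233.0
  Site E (6, 0): total = 2016.6
Minimum is at Site A with total 1452.6 mi.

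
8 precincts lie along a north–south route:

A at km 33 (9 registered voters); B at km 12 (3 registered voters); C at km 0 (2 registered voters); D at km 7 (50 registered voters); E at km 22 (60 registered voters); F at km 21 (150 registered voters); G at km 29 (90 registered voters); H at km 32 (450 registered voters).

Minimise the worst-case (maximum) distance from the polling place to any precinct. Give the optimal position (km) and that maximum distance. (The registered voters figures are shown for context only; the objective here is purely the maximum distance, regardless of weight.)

location 16.5, max distance 16.5

The 1-center on a line is the midpoint of the two extreme points: leftmost at 0, rightmost at 33.
Optimal location = (0 + 33)/2 = 16.5; maximum distance = (33 − 0)/2 = 16.5.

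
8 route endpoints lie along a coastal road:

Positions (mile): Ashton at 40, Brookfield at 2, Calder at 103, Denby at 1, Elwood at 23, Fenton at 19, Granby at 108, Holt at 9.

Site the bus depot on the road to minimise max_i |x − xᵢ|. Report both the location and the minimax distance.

location 54.5, max distance 53.5

The 1-center on a line is the midpoint of the two extreme points: leftmost at 1, rightmost at 108.
Optimal location = (1 + 108)/2 = 54.5; maximum distance = (108 − 1)/2 = 53.5.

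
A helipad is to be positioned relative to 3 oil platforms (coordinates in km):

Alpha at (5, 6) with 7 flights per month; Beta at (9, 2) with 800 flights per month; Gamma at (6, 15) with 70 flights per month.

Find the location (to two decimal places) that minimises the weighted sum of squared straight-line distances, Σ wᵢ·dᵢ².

The minimiser of Σwᵢ‖p−pᵢ‖² is the weighted centroid p* = (Σwᵢpᵢ)/(Σwᵢ).
Σwᵢ = 877.
Σwᵢxᵢ = 7·5 + 800·9 + 70·6 = 7655.
Σwᵢyᵢ = 7·6 + 800·2 + 70·15 = 2692.
x* = 7655/877 = 8.73, y* = 2692/877 = 3.07.

(8.73, 3.07)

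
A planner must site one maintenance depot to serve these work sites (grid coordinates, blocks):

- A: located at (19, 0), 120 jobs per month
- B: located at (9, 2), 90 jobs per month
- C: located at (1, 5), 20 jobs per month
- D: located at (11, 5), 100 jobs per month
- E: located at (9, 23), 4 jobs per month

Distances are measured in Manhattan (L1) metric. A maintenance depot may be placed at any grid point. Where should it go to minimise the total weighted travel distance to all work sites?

Manhattan distance separates: Σwᵢ(|x−xᵢ|+|y−yᵢ|) = Σwᵢ|x−xᵢ| + Σwᵢ|y−yᵢ|, so x and y are optimised independently as 1-D weighted medians.
Total weight W = 334; half = 167.
x-coordinate, sorted with cumulative weight:
  x=1 (C, w=20) cum 20
  x=9 (B, w=90) cum 110
  x=9 (E, w=4) cum 114
  x=11 (D, w=100) cum 214  ← median
  x=19 (A, w=120) cum 334
⇒ x* = 11
y-coordinate, sorted with cumulative weight:
  y=0 (A, w=120) cum 120
  y=2 (B, w=90) cum 210  ← median
  y=5 (C, w=20) cum 230
  y=5 (D, w=100) cum 330
  y=23 (E, w=4) cum 334
⇒ y* = 2

(11, 2)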